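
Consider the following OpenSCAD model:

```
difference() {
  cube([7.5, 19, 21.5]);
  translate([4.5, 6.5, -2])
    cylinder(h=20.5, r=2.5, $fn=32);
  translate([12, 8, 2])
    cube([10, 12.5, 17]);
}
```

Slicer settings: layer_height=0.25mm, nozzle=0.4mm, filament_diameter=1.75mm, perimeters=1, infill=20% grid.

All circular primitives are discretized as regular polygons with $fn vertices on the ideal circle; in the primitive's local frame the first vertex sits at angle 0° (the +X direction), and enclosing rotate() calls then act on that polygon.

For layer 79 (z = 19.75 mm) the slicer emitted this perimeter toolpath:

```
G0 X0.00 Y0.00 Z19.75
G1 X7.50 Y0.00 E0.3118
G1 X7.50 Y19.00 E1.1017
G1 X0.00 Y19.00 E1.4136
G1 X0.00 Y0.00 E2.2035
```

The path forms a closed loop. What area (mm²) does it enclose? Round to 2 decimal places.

142.50 mm²

Apply the shoelace formula to the sequence of (X, Y) vertices; enclosed area = 142.50 mm².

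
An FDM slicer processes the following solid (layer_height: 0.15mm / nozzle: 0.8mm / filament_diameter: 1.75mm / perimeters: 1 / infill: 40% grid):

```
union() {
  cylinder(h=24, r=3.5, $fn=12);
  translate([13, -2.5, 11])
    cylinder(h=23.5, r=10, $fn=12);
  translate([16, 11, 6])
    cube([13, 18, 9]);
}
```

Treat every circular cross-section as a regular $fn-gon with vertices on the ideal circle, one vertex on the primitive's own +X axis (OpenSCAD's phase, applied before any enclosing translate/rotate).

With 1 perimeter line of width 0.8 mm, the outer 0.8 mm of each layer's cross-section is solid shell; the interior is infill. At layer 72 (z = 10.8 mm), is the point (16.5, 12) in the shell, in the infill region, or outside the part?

At z = 10.8 mm: the r=3.5 cylinder gives a regular 12-gon of circumradius 3.5 (constant along its height); the cylinder at (13, -2.5) is not intersected at this z (z outside [11, 34.5]); the cube at (16, 11) is present — its section is the full 13×18 rectangle; Combining (union): the 2 present regions are separate (no shared area or edge), so areas and boundary lengths simply add and each stays a separate island — 2 connected regions. Overall, the cross-section has 2 separate islands. The nearest boundary edge runs (16.00, 11.00)→(16.00, 29.00); distance from the point to it = 0.50 mm. (Shell/infill is judged within the island containing the point — the largest one.) The point is inside the cross-section, 0.50 mm from the nearest boundary — within the 0.8 mm shell band (1 × 0.8).

shell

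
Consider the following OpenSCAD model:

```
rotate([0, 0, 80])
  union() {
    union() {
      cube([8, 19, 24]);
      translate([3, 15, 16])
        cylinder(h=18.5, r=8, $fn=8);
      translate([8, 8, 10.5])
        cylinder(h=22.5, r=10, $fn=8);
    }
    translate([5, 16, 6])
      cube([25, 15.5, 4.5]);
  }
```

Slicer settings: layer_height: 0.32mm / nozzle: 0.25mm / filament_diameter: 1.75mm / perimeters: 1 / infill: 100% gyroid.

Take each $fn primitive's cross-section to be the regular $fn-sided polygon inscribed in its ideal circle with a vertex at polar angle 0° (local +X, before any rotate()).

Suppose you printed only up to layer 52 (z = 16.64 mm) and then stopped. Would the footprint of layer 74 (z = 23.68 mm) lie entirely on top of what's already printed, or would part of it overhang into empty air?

entirely on top

Compare the two slices. At z = 16.64: the 8×19 cube contributes its full rectangle (area 152.00 mm²); the r=8 cylinder at (3, 15) gives a regular 8-gon of circumradius 8 (constant along its height) (area = (8/2)·8.000²·sin(360°/8) = 181.02 mm²); the cylinder at (8, 8): section is a regular 8-gon, circumradius r=10 (area = (8/2)·10.000²·sin(360°/8) = 282.84 mm²); Combining (union): the regions partially overlap — summed areas 615.86 mm² minus the doubly-counted overlap 236.41 mm² gives 379.45 mm² — area = 379.45 mm²; the cube at (5, 16) is not intersected at this z (z outside [6, 10.5]); Merging all regions: only that combined region is present, so the union is just that shape — area = 379.45 mm²; (rotated 80° about Z; rotation is an isometry so areas/perimeters/island counts are preserved). At z = 23.68: the 8×19 cube contributes its full rectangle (area 152.00 mm²); the r=8 cylinder at (3, 15) gives a regular 8-gon of circumradius 8 (constant along its height) (area = (8/2)·8.000²·sin(360°/8) = 181.02 mm²); the r=10 cylinder at (8, 8) gives a regular 8-gon of circumradius 10 (constant along its height) (area = (8/2)·10.000²·sin(360°/8) = 282.84 mm²); Taking the union: the regions partially overlap — summed areas 615.86 mm² minus the doubly-counted overlap 236.41 mm² gives 379.45 mm² — area = 379.45 mm²; the cube at (5, 16) is not intersected at this z (z outside [6, 10.5]); Taking the union: only the result so far is present, so the union is just that shape — area = 379.45 mm²; (rotated 80° about Z; rotation is an isometry so areas/perimeters/island counts are preserved). Checking containment: the cross-section at z = 23.68 is a subset of the cross-section at z = 16.64.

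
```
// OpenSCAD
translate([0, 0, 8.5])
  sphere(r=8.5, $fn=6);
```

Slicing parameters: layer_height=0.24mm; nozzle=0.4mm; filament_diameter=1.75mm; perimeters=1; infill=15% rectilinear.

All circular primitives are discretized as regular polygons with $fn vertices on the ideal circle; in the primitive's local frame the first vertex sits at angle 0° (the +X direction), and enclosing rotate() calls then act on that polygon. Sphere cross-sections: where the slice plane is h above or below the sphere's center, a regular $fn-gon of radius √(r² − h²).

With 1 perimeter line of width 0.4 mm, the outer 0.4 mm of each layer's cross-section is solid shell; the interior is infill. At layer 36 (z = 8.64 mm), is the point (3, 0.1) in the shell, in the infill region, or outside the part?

At z = 8.64 mm: the sphere: section is a regular 6-gon, circumradius = √(r²−h²) = √(8.5²−0.14²) = 8.499. Overall, the cross-section is a single solid region. The nearest boundary edge runs (8.50, 0.00)→(4.25, 7.36); distance from the point to it = 4.71 mm. The point is inside the cross-section and 4.71 mm from the nearest boundary — more than the 0.4 mm shell width (1 × 0.4), so it's in the infill interior.

infill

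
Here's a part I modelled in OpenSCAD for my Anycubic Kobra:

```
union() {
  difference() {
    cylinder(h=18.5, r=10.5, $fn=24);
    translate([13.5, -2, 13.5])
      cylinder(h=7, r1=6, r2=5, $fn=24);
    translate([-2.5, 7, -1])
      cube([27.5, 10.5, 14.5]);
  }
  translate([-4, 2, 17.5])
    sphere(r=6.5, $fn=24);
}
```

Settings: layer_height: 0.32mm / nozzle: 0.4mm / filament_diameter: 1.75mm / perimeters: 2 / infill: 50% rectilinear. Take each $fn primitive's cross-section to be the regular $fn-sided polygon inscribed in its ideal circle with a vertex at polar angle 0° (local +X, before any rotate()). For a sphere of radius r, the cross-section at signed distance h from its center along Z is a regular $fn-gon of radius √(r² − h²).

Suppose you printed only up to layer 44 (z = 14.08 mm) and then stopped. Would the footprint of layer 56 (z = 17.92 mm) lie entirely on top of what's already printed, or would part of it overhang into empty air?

Compare the two slices. At z = 14.08: the r=10.5 cylinder gives a regular 24-gon of circumradius 10.5 (constant along its height) (area = (24/2)·10.500²·sin(360°/24) = 342.42 mm²); the cone at (13.5, -2): at t=0.083 of its height the radius interpolates to r₁+(r₂−r₁)t = 5.917, giving a regular 24-gon of that circumradius (area = (24/2)·5.917²·sin(360°/24) = 108.74 mm²); the cube at (-2.5, 7) is absent (z outside [-1, 13.5]); Subtracting the remaining from the first: starting from the r=10.5 cylinder (342.42 mm²), the cone at (13.5, -2) partially overlaps it — only the 15.47 mm² overlap (of its 108.74 mm²) is removed, clipping the outline — area = 326.95 mm²; the r=6.5 sphere at (-4, 2) slices to a regular 24-gon of circumradius 5.528 (√(r²−h²) with h=3.42 from center) (area = (24/2)·5.528²·sin(360°/24) = 94.89 mm²); Taking the union: the r=6.5 sphere at (-4, 2) lies entirely inside the result so far, so the union is just the result so far — area = 326.95 mm². At z = 17.92: the cylinder: section is a regular 24-gon, circumradius r=10.5 (area = (24/2)·10.500²·sin(360°/24) = 342.42 mm²); the cone at (13.5, -2): at t=0.631 of its height the radius interpolates to r₁+(r₂−r₁)t = 5.369, giving a regular 24-gon of that circumradius (area = (24/2)·5.369²·sin(360°/24) = 89.51 mm²); the cube at (-2.5, 7) does not reach this height (z outside [-1, 13.5]); Subtracting the remaining from the first: starting from the r=10.5 cylinder (342.42 mm²), the cone at (13.5, -2) partially overlaps it — only the 10.66 mm² overlap (of its 89.51 mm²) is removed, clipping the outline — area = 331.76 mm²; the r=6.5 sphere at (-4, 2) slices to a regular 24-gon of circumradius 6.486 (√(r²−h²) with h=0.42 from center) (area = (24/2)·6.486²·sin(360°/24) = 130.67 mm²); Taking the union: the regions partially overlap — summed areas 462.44 mm² minus the doubly-counted overlap 128.23 mm² gives 334.21 mm² — area = 334.21 mm². Checking containment: at z = 17.92 the cross-section extends beyond the z = 14.08 cross-section by about 7.26 mm².

part overhangs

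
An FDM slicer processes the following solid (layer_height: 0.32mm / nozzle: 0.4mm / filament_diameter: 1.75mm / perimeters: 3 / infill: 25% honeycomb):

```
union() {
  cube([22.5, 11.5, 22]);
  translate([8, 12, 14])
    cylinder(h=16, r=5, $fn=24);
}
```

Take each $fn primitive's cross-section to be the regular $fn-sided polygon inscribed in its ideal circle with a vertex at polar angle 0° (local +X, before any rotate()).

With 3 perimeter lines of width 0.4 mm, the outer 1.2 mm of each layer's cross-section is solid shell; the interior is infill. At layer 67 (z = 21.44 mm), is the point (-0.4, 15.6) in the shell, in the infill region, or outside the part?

outside

At z = 21.44 mm: the 22.5×11.5 cube contributes its full rectangle; the cylinder at (8, 12): section is a regular 24-gon, circumradius r=5; Merging all regions: the regions partially overlap (shared area 33.86 mm²), so overlapping operands fuse into one piece — 1 connected region. Overall, the cross-section is a single solid region. The nearest boundary edge runs (0.00, 0.00)→(0.00, 11.50); distance from the point to it = 4.12 mm. The point is not inside any of the regions above, so it lies outside the cross-section (4.12 mm from the nearest boundary).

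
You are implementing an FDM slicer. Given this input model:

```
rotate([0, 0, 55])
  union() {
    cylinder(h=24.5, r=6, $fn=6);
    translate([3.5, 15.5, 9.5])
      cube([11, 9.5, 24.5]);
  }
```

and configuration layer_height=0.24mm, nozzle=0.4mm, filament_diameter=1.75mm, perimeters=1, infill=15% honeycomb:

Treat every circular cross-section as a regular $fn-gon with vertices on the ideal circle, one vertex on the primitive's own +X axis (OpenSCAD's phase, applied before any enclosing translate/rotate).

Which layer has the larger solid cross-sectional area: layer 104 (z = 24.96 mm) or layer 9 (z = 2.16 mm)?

layer 104 (z = 24.96 mm)

Layer 104 (z = 24.96): the cylinder does not reach this height (z outside [0, 24.5]); the cube at (3.5, 15.5) (footprint 11×9.5) is included at this height (area 104.50 mm²); Combining (union): only the 11×9.5 cube at (3.5, 15.5) is present, so the union is just that shape — area = 104.50 mm²; (whole slice rotated 55° about Z — lengths, areas and connectivity unchanged). So its area = 104.50 mm². Layer 9 (z = 2.16): the r=6 cylinder gives a regular 6-gon of circumradius 6 (constant along its height) (area = (6/2)·6.000²·sin(360°/6) = 93.53 mm²); the cube at (3.5, 15.5) is absent (z outside [9.5, 34]); Merging all regions: only the r=6 cylinder is present, so the union is just that shape — area = 93.53 mm²; (rotated 55° about Z; rotation is an isometry so areas/perimeters/island counts are preserved). So its area = 93.53 mm². Layer 104 is larger (104.50 vs 93.53 mm²).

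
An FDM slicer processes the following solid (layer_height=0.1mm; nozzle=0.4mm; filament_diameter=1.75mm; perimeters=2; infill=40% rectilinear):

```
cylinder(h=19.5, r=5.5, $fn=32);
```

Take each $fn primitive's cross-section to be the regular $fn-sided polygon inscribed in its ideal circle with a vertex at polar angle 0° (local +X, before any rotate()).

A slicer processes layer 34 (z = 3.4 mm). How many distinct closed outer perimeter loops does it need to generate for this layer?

1

At z = 3.4 mm: the r=5.5 cylinder contributes a regular 32-gon of circumradius 5.5. The result has 1 disconnected region.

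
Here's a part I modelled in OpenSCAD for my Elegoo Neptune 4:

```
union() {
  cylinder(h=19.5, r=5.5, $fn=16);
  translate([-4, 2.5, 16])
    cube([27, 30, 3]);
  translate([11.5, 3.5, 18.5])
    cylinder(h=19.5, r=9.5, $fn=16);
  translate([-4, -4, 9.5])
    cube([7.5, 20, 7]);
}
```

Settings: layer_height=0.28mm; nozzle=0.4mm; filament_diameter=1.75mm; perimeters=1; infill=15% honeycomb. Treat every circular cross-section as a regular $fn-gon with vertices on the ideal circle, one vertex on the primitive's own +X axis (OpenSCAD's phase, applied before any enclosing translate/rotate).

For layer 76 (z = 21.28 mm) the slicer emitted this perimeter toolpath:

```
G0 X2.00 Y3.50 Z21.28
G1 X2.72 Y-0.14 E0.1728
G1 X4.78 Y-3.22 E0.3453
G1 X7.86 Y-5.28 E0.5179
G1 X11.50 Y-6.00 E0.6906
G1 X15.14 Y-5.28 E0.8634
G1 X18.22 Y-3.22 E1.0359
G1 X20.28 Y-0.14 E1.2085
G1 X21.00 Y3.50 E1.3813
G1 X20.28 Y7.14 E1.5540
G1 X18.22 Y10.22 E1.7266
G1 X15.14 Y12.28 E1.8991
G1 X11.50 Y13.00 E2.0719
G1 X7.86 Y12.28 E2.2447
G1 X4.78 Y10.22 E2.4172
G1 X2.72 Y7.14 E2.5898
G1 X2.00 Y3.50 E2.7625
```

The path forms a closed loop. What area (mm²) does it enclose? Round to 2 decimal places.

Apply the shoelace formula to the sequence of (X, Y) vertices; enclosed area = 276.48 mm².

276.48 mm²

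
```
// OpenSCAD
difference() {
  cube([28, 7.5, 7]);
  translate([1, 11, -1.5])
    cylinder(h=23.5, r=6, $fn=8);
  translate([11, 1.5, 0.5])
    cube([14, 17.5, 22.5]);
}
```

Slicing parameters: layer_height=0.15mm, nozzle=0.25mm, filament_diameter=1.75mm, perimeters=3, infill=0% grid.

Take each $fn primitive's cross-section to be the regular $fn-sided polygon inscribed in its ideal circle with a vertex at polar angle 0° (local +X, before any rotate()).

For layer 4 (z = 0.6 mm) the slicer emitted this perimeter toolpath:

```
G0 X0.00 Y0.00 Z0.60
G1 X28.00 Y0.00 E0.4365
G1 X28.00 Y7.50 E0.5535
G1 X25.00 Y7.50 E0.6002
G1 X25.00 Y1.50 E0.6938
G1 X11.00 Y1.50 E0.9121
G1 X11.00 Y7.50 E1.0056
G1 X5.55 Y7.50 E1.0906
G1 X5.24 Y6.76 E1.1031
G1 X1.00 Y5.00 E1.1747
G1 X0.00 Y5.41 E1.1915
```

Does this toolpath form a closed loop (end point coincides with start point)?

Start point (G0): (0.00, 0.00). End point (last G1): the path does not return to the start — open.

no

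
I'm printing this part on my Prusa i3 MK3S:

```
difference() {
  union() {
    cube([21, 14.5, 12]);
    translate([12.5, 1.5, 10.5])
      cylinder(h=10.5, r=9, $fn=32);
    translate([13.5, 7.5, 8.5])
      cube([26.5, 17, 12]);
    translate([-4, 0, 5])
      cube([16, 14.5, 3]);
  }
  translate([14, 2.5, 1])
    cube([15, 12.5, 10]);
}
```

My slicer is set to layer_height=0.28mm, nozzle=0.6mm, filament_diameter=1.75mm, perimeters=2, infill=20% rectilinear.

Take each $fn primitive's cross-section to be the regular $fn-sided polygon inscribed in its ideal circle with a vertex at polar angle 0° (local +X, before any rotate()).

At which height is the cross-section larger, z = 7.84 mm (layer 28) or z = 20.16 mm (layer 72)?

layer 72 (z = 20.16 mm)

Layer 28 (z = 7.84): the cube is present — its section is the full 21×14.5 rectangle (area 304.50 mm²); the cylinder at (12.5, 1.5) is absent (z outside [10.5, 21]); the cube at (13.5, 7.5) does not reach this height (z outside [8.5, 20.5]); the cube at (-4, 0) (footprint 16×14.5) is included at this height (area 232.00 mm²); Merging all regions: the regions partially overlap — summed areas 536.50 mm² minus the doubly-counted overlap 174.00 mm² gives 362.50 mm² — area = 362.50 mm²; the cube at (14, 2.5) is present — its section is the full 15×12.5 rectangle (area 187.50 mm²); Taking the first minus the rest: starting from that combined region (362.50 mm²), the 15×12.5 cube at (14, 2.5) partially overlaps it — only the 84.00 mm² overlap (of its 187.50 mm²) is removed, clipping the outline — area = 278.50 mm². So its area = 278.50 mm². Layer 72 (z = 20.16): the cube is absent (z outside [0, 12]); the cylinder at (12.5, 1.5): section is a regular 32-gon, circumradius r=9 (area = (32/2)·9.000²·sin(360°/32) = 252.84 mm²); the cube at (13.5, 7.5) is present — its section is the full 26.5×17 rectangle (area 450.50 mm²); the cube at (-4, 0) is absent (z outside [5, 8]); Taking the union: the regions partially overlap — summed areas 703.34 mm² minus the doubly-counted overlap 10.77 mm² gives 692.56 mm² — area = 692.56 mm²; the cube at (14, 2.5) is absent (z outside [1, 11]); Subtracting the remaining from the first: none of the subtracted shapes is present at this height, so that combined region is unchanged — area = 692.56 mm². So its area = 692.56 mm². Layer 72 is larger (692.56 vs 278.50 mm²).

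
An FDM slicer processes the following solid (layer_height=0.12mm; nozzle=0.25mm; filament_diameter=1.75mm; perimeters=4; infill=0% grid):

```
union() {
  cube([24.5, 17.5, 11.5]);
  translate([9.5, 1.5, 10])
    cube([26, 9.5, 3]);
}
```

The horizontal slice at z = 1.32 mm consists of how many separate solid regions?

At z = 1.32 mm: the cube (footprint 24.5×17.5) is included at this height; the cube at (9.5, 1.5) does not reach this height (z outside [10, 13]); Combining (union): only the 24.5×17.5 cube is present, so the union is just that shape — 1 connected region. The result has 1 disconnected region.

1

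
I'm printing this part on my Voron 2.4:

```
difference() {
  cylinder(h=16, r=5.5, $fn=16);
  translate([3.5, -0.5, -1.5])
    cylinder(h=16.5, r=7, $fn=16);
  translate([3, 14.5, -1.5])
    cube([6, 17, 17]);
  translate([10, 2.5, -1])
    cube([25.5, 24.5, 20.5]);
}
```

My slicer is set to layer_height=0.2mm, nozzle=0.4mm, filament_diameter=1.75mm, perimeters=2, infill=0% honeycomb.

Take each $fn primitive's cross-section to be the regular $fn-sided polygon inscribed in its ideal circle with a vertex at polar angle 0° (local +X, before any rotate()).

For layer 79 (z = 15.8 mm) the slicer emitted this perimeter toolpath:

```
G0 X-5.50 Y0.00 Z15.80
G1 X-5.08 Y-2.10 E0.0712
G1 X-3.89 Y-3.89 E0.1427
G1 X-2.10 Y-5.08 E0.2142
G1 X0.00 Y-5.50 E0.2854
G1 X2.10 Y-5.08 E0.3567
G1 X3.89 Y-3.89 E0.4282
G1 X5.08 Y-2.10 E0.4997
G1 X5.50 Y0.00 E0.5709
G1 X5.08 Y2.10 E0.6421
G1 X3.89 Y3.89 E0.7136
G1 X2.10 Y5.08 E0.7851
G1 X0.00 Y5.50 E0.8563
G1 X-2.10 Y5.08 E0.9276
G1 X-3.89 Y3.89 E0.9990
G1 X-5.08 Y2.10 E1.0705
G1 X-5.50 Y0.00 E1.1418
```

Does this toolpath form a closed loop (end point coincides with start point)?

Start point (G0): (-5.50, 0.00). End point (last G1): the path returns to the start — closed.

yes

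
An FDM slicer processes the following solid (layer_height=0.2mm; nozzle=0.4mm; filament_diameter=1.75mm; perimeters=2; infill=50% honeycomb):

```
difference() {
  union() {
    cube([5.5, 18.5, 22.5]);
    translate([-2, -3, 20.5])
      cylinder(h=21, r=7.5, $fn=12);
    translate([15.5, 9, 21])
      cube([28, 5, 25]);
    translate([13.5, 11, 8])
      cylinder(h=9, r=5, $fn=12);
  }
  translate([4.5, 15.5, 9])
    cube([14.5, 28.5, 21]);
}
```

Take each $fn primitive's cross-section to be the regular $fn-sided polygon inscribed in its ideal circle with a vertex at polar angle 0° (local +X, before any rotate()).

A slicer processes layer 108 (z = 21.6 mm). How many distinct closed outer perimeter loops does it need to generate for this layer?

At z = 21.6 mm: the cube (footprint 5.5×18.5) is included at this height; the r=7.5 cylinder at (-2, -3) contributes a regular 12-gon of circumradius 7.5; the cube at (15.5, 9) is present — its section is the full 28×5 rectangle; the cylinder at (13.5, 11) is absent (z outside [8, 17]); Taking the union: the regions partially overlap (shared area 12.43 mm²), so overlapping operands fuse into one piece — 2 connected regions; the cube at (4.5, 15.5) is present — its section is the full 14.5×28.5 rectangle; Taking the first minus the rest: starting from that combined region, the 14.5×28.5 cube at (4.5, 15.5) partially overlaps it — only the 3.00 mm² overlap (of its 413.25 mm²) is removed, clipping the outline — 2 connected regions. The result has 2 disconnected regions.

2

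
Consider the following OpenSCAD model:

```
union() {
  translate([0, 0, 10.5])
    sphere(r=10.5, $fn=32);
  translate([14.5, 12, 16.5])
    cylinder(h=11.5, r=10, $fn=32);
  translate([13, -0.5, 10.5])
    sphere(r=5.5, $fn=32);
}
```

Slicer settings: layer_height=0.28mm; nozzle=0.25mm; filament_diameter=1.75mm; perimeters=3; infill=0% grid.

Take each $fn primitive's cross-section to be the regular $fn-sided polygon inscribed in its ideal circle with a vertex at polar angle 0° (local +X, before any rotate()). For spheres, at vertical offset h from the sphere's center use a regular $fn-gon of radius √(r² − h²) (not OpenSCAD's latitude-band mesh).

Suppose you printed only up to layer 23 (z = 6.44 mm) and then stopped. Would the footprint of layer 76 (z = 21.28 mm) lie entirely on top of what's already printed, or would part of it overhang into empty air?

part overhangs

Compare the two slices. At z = 6.44: the r=10.5 sphere contributes a regular 32-gon of circumradius √(10.5²−4.06²) = 9.683 (area = (32/2)·9.683²·sin(360°/32) = 292.69 mm²); the cylinder at (14.5, 12) is absent (z outside [16.5, 28]); the r=5.5 sphere at (13, -0.5) slices to a regular 32-gon of circumradius 3.710 (√(r²−h²) with h=4.06 from center) (area = (32/2)·3.710²·sin(360°/32) = 42.97 mm²); Combining (union): the regions partially overlap — summed areas 335.66 mm² minus the doubly-counted overlap 0.60 mm² gives 335.05 mm² — area = 335.05 mm². At z = 21.28: the sphere is not intersected at this z (|z−center|=10.780 > r=10.5); the r=10 cylinder at (14.5, 12) gives a regular 32-gon of circumradius 10 (constant along its height) (area = (32/2)·10.000²·sin(360°/32) = 312.14 mm²); the sphere at (13, -0.5) is absent (|z−center|=10.780 > r=5.5); Taking the union: only the r=10 cylinder at (14.5, 12) is present, so the union is just that shape — area = 312.14 mm². Checking containment: at z = 21.28 the cross-section extends beyond the z = 6.44 cross-section by about 305.82 mm².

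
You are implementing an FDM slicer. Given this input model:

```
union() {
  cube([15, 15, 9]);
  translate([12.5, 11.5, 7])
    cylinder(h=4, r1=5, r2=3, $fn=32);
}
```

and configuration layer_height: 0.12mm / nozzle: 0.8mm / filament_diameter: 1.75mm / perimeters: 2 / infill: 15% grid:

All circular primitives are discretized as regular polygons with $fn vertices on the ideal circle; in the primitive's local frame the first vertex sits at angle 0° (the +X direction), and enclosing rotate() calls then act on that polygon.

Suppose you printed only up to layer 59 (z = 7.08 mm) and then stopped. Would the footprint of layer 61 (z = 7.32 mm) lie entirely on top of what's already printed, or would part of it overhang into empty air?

Compare the two slices. At z = 7.08: the 15×15 cube contributes its full rectangle (area 225.00 mm²); the cone at (12.5, 11.5) contributes a regular 32-gon of circumradius 4.960 (interpolated between r1=5 and r2=3 at t=0.020) (area = (32/2)·4.960²·sin(360°/32) = 76.79 mm²); Merging all regions: the regions partially overlap — summed areas 301.79 mm² minus the doubly-counted overlap 55.48 mm² gives 246.31 mm² — area = 246.31 mm². At z = 7.32: the cube (footprint 15×15) is included at this height (area 225.00 mm²); the cone at (12.5, 11.5) contributes a regular 32-gon of circumradius 4.840 (interpolated between r1=5 and r2=3 at t=0.080) (area = (32/2)·4.840²·sin(360°/32) = 73.12 mm²); Combining (union): the regions partially overlap — summed areas 298.12 mm² minus the doubly-counted overlap 53.78 mm² gives 244.34 mm² — area = 244.34 mm². Checking containment: the cross-section at z = 7.32 is a subset of the cross-section at z = 7.08.

entirely on top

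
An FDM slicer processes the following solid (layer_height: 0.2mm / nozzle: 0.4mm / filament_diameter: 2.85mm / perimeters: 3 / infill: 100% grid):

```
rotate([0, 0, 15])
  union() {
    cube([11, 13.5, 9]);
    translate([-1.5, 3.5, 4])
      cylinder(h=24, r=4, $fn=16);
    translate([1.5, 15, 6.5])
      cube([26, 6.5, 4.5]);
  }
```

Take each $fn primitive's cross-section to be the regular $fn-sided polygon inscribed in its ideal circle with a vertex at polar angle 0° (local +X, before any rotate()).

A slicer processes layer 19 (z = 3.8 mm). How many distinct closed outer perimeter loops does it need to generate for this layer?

1

At z = 3.8 mm: the cube (footprint 11×13.5) is included at this height; the cylinder at (-1.5, 3.5) is absent (z outside [4, 28]); the cube at (1.5, 15) does not reach this height (z outside [6.5, 11]); Taking the union: only the 11×13.5 cube is present, so the union is just that shape — 1 connected region; (rotated 15° about Z; rotation is an isometry so areas/perimeters/island counts are preserved). The result has 1 disconnected region.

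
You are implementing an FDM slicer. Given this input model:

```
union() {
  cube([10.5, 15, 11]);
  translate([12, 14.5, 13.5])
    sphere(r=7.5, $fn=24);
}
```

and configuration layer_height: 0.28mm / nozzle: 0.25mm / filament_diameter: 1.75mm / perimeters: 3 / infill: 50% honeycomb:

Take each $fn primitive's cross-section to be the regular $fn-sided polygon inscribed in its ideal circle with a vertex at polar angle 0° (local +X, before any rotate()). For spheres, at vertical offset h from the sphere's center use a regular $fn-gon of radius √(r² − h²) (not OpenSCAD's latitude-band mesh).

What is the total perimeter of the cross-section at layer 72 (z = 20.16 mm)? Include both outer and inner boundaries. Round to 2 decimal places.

21.61 mm

At z = 20.16 mm: the cube is absent (z outside [0, 11]); the sphere at (12, 14.5): section is a regular 24-gon, circumradius = √(r²−h²) = √(7.5²−6.66²) = 3.449 (perimeter = 2·24·3.449·sin(180°/24) = 21.61 mm); Combining (union): only the r=7.5 sphere at (12, 14.5) is present, so the union is just that shape — boundary = 21.61 mm. Overall, the cross-section is a single solid region. Total boundary length (outer) = 21.61 mm.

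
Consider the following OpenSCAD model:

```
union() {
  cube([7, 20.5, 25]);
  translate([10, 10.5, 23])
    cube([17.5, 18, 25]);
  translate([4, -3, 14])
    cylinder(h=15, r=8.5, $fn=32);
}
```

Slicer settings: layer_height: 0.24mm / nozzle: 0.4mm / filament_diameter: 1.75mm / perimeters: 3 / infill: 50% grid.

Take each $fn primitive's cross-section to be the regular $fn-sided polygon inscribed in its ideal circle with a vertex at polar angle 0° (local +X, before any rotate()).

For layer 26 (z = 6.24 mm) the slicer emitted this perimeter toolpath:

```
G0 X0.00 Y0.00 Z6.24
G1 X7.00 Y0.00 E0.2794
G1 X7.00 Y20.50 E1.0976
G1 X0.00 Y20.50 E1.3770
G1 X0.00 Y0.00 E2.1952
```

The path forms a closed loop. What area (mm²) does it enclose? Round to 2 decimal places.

Apply the shoelace formula to the sequence of (X, Y) vertices; enclosed area = 143.50 mm².

143.50 mm²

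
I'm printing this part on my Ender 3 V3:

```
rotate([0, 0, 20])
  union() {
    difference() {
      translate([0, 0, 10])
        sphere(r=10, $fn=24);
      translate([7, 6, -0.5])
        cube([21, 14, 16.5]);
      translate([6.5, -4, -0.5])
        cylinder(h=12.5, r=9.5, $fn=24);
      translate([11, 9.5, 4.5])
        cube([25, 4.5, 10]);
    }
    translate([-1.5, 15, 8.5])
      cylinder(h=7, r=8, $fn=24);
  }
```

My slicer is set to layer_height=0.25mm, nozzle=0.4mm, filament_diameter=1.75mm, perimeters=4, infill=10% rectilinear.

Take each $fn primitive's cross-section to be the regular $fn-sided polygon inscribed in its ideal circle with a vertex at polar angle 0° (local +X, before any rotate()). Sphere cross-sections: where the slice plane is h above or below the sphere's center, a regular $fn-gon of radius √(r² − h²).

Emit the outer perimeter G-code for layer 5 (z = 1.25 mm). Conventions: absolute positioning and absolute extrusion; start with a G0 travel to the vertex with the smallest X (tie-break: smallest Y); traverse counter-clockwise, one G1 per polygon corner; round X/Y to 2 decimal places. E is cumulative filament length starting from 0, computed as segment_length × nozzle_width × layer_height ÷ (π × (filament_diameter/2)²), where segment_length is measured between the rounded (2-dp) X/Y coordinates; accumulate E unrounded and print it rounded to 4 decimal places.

G0 X-4.82 Y-0.42 Z1.25
G1 X-4.55 Y-1.66 E0.0528
G1 X-3.97 Y-2.78 E0.1052
G1 X-3.11 Y-3.71 E0.1579
G1 X-2.05 Y-4.39 E0.2102
G1 X-1.50 Y-4.56 E0.2342
G1 X-1.99 Y-2.36 E0.3279
G1 X-1.88 Y0.11 E0.4307
G1 X-1.13 Y2.48 E0.5340
G1 X0.20 Y4.57 E0.6370
G1 X0.43 Y4.79 E0.6502
G1 X-0.42 Y4.82 E0.6856
G1 X-1.66 Y4.55 E0.7384
G1 X-2.78 Y3.97 E0.7908
G1 X-3.71 Y3.11 E0.8435
G1 X-4.39 Y2.05 E0.8958
G1 X-4.77 Y0.84 E0.9485
G1 X-4.82 Y-0.42 E1.0010

At z = 1.25 mm: the sphere: section is a regular 24-gon, circumradius = √(r²−h²) = √(10²−8.75²) = 4.841; the cube at (7, 6) is present — its section is the full 21×14 rectangle; the r=9.5 cylinder at (6.5, -4) gives a regular 24-gon of circumradius 9.5 (constant along its height); the cube at (11, 9.5) is absent (z outside [4.5, 14.5]); Subtracting the remaining from the first: starting from the r=10 sphere, the 21×14 cube at (7, 6) misses the remaining region (no effect); the r=9.5 cylinder at (6.5, -4) partially overlaps it — only the 49.75 mm² overlap (of its 280.30 mm²) is removed, clipping the outline — 1 connected region; the cylinder at (-1.5, 15) is not intersected at this z (z outside [8.5, 15.5]); Merging all regions: only the result so far is present, so the union is just that shape — 1 connected region; (rotated 20° about Z; rotation is an isometry so areas/perimeters/island counts are preserved). The outline is a single polygon with 17 vertices. Extrusion per mm of travel: 0.4 × 0.25 / (π × 0.875²) = 0.041575. Accumulating E over each segment gives final E = 1.0010.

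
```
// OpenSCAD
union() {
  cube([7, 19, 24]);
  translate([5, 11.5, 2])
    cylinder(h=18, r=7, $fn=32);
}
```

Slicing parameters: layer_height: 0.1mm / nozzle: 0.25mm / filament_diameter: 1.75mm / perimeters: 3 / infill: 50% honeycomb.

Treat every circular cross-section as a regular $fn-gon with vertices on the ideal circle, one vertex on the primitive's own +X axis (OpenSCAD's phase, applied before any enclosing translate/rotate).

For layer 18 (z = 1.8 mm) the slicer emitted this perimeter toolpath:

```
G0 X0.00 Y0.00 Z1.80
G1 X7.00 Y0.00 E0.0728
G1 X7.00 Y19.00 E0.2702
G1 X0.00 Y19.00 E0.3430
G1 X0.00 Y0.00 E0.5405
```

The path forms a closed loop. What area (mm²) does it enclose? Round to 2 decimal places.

Apply the shoelace formula to the sequence of (X, Y) vertices; enclosed area = 133.00 mm².

133.00 mm²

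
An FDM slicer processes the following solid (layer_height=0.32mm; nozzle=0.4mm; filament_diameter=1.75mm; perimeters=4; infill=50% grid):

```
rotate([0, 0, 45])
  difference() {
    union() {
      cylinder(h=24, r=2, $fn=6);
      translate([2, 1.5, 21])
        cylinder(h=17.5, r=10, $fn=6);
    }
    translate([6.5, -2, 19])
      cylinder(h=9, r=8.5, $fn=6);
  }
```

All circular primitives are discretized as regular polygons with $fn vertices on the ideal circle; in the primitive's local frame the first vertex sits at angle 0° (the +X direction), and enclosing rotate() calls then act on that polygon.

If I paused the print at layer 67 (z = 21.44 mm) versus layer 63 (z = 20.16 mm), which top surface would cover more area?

layer 67 (z = 21.44 mm)

Layer 67 (z = 21.44): the r=2 cylinder contributes a regular 6-gon of circumradius 2 (area = (6/2)·2.000²·sin(360°/6) = 10.39 mm²); the cylinder at (2, 1.5): section is a regular 6-gon, circumradius r=10 (area = (6/2)·10.000²·sin(360°/6) = 259.81 mm²); Combining (union): the r=2 cylinder lies entirely inside the r=10 cylinder at (2, 1.5), so the union is just the r=10 cylinder at (2, 1.5) — area = 259.81 mm²; the r=8.5 cylinder at (6.5, -2) gives a regular 6-gon of circumradius 8.5 (constant along its height) (area = (6/2)·8.500²·sin(360°/6) = 187.71 mm²); Taking the first minus the rest: starting from the result so far (259.81 mm²), the r=8.5 cylinder at (6.5, -2) partially overlaps it — only the 126.02 mm² overlap (of its 187.71 mm²) is removed, clipping the outline — area = 133.79 mm²; (whole slice rotated 45° about Z — lengths, areas and connectivity unchanged). So its area = 133.79 mm². Layer 63 (z = 20.16): the r=2 cylinder contributes a regular 6-gon of circumradius 2 (area = (6/2)·2.000²·sin(360°/6) = 10.39 mm²); the cylinder at (2, 1.5) is absent (z outside [21, 38.5]); Merging all regions: only the r=2 cylinder is present, so the union is just that shape — area = 10.39 mm²; the cylinder at (6.5, -2): section is a regular 6-gon, circumradius r=8.5 (area = (6/2)·8.500²·sin(360°/6) = 187.71 mm²); After the difference (first − rest): starting from that combined region (10.39 mm²), the r=8.5 cylinder at (6.5, -2) partially overlaps it — only the 7.81 mm² overlap (of its 187.71 mm²) is removed, clipping the outline — area = 2.58 mm²; (whole slice rotated 45° about Z — lengths, areas and connectivity unchanged). So its area = 2.58 mm². Layer 67 is larger (133.79 vs 2.58 mm²).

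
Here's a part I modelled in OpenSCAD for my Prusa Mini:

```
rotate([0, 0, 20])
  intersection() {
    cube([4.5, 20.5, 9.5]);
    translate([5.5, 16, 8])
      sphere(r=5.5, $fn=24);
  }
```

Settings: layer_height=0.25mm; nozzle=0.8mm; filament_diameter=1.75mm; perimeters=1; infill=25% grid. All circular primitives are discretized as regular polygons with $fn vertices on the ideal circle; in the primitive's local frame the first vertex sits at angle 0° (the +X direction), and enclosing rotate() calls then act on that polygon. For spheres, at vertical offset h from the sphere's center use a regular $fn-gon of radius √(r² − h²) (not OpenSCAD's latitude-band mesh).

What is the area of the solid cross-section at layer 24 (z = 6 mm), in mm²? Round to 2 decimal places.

At z = 6 mm: the cube is present — its section is the full 4.5×20.5 rectangle (area 92.25 mm²); the sphere at (5.5, 16): section is a regular 24-gon, circumradius = √(r²−h²) = √(5.5²−2²) = 5.123 (area = (24/2)·5.123²·sin(360°/24) = 81.53 mm²); Taking the intersection: the r=5.5 sphere at (5.5, 16) partially overlaps the 4.5×20.5 cube; clipping to the common part keeps 30.25 mm² — area = 30.25 mm²; (rotated 20° about Z; rotation is an isometry so areas/perimeters/island counts are preserved). Overall, the cross-section is a single solid region. Net area = 30.25 mm².

30.25 mm²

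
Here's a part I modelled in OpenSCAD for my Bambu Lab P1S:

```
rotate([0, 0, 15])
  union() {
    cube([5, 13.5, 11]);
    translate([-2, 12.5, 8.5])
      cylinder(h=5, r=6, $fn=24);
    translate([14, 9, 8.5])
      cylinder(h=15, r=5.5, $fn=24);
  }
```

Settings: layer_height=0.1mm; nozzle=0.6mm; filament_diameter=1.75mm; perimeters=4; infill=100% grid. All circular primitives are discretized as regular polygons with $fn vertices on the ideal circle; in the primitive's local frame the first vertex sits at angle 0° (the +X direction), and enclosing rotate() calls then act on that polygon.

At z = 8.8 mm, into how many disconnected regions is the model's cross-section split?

At z = 8.8 mm: the cube (footprint 5×13.5) is included at this height; the r=6 cylinder at (-2, 12.5) gives a regular 24-gon of circumradius 6 (constant along its height); the cylinder at (14, 9): section is a regular 24-gon, circumradius r=5.5; Taking the union: the regions partially overlap (shared area 20.18 mm²), so overlapping operands fuse into one piece — 2 connected regions; (whole slice rotated 15° about Z — lengths, areas and connectivity unchanged). The result has 2 disconnected regions.

2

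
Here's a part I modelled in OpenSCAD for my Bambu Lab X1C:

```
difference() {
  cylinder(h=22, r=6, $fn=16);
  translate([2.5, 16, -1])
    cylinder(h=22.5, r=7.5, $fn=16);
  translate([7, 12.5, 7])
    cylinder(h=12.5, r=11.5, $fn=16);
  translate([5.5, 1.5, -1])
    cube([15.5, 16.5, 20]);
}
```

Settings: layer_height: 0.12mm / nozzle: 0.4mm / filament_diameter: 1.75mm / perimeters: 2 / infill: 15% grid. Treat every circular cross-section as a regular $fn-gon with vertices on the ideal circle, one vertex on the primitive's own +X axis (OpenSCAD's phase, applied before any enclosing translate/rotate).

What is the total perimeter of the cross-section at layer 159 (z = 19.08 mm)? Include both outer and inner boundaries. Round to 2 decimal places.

At z = 19.08 mm: the cylinder: section is a regular 16-gon, circumradius r=6 (perimeter = 2·16·6.000·sin(180°/16) = 37.46 mm); the cylinder at (2.5, 16): section is a regular 16-gon, circumradius r=7.5 (perimeter = 2·16·7.500·sin(180°/16) = 46.82 mm); the r=11.5 cylinder at (7, 12.5) contributes a regular 16-gon of circumradius 11.5 (perimeter = 2·16·11.500·sin(180°/16) = 71.79 mm); the cube at (5.5, 1.5) does not reach this height (z outside [-1, 19]); After the difference (first − rest): starting from the r=6 cylinder, the r=7.5 cylinder at (2.5, 16) misses the remaining region (no effect); the r=11.5 cylinder at (7, 12.5) partially overlaps it — only the 18.07 mm² overlap (of its 404.88 mm²) is removed, clipping the outline — boundary = 36.56 mm. Overall, the cross-section is a single solid region. Total boundary length (outer) = 36.56 mm.

36.56 mm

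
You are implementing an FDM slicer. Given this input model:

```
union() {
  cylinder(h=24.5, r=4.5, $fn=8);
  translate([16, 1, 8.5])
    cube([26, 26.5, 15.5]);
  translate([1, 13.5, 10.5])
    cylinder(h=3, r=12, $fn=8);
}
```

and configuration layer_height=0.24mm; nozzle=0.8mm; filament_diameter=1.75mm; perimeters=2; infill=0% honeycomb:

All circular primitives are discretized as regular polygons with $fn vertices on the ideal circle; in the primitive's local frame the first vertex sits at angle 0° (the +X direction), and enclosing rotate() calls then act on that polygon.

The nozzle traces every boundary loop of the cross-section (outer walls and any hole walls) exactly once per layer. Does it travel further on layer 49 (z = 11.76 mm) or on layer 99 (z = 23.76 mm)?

Layer 49 (z = 11.76): the r=4.5 cylinder contributes a regular 8-gon of circumradius 4.5 (perimeter = 2·8·4.500·sin(180°/8) = 27.55 mm); the cube at (16, 1) (footprint 26×26.5) is included at this height (perimeter 105.00 mm); the r=12 cylinder at (1, 13.5) contributes a regular 8-gon of circumradius 12 (perimeter = 2·8·12.000·sin(180°/8) = 73.48 mm); Taking the union: the regions partially overlap (shared area 10.40 mm²), so the edge portions inside another operand are dropped and the merged outline is re-measured after clipping — boundary = 191.37 mm. So its perimeter = 191.37 mm. Layer 99 (z = 23.76): the r=4.5 cylinder gives a regular 8-gon of circumradius 4.5 (constant along its height) (perimeter = 2·8·4.500·sin(180°/8) = 27.55 mm); the 26×26.5 cube at (16, 1) contributes its full rectangle (perimeter 105.00 mm); the cylinder at (1, 13.5) does not reach this height (z outside [10.5, 13.5]); Merging all regions: the 2 present regions are separate (no shared area or edge), so areas and boundary lengths simply add and each stays a separate island — boundary = 132.55 mm. So its perimeter = 132.55 mm. Layer 49 is larger (191.37 vs 132.55 mm).

layer 49 (z = 11.76 mm)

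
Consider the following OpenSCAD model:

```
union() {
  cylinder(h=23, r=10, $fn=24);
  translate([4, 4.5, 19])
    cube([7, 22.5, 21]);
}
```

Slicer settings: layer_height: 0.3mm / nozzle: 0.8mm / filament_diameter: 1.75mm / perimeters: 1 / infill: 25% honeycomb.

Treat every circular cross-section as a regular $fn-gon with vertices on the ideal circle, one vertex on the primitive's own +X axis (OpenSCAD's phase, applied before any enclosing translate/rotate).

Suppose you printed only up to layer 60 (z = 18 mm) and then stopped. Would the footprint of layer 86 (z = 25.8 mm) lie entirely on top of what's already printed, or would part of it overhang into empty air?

Compare the two slices. At z = 18: the cylinder: section is a regular 24-gon, circumradius r=10 (area = (24/2)·10.000²·sin(360°/24) = 310.58 mm²); the cube at (4, 4.5) does not reach this height (z outside [19, 40]); Taking the union: only the r=10 cylinder is present, so the union is just that shape — area = 310.58 mm². At z = 25.8: the cylinder does not reach this height (z outside [0, 23]); the cube at (4, 4.5) is present — its section is the full 7×22.5 rectangle (area 157.50 mm²); Combining (union): only the 7×22.5 cube at (4, 4.5) is present, so the union is just that shape — area = 157.50 mm². Checking containment: at z = 25.8 the cross-section extends beyond the z = 18 cross-section by about 143.67 mm².

part overhangs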